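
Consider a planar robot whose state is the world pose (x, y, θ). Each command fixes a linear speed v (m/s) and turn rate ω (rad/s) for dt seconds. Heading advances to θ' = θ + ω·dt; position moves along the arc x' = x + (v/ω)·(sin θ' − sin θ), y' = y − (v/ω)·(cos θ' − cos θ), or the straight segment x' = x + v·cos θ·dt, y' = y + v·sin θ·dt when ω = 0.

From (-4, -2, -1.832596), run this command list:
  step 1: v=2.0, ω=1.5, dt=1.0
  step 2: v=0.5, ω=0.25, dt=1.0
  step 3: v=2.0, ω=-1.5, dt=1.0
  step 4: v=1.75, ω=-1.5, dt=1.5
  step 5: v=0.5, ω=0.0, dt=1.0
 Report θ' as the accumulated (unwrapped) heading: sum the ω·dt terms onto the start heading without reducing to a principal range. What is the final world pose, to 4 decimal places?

(-3.7316, -5.6193, -3.8326)

step 1: θ'=-0.3326 (R=1.3333) → pose (-3.1474, -3.6054, -0.3326)
step 2: θ'=-0.0826 (R=2.0000) → pose (-2.6594, -3.7081, -0.0826)
step 3: θ'=-1.5826 (R=-1.3333) → pose (-1.4362, -5.0527, -1.5826)
step 4: θ'=-3.8326 (R=-1.1667) → pose (-3.3463, -5.9379, -3.8326)
step 5: θ'=-3.8326 (straight) → pose (-3.7316, -5.6193, -3.8326)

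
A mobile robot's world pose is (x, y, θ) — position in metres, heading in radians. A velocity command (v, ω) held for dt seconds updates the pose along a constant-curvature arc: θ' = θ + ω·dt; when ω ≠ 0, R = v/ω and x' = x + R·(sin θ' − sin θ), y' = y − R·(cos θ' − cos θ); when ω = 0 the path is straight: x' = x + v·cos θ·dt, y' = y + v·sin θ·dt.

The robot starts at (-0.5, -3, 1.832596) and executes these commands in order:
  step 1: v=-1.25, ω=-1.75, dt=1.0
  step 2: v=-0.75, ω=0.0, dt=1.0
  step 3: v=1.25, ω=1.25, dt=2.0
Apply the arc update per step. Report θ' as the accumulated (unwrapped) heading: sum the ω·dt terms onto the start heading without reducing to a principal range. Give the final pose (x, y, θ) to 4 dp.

(-1.4306, -2.1142, 2.5826)

step 1: θ'=0.0826 (R=0.7143) → pose (-1.1310, -3.8967, 0.0826)
step 2: θ'=0.0826 (straight) → pose (-1.8785, -3.9586, 0.0826)
step 3: θ'=2.5826 (R=1.0000) → pose (-1.4306, -2.1142, 2.5826)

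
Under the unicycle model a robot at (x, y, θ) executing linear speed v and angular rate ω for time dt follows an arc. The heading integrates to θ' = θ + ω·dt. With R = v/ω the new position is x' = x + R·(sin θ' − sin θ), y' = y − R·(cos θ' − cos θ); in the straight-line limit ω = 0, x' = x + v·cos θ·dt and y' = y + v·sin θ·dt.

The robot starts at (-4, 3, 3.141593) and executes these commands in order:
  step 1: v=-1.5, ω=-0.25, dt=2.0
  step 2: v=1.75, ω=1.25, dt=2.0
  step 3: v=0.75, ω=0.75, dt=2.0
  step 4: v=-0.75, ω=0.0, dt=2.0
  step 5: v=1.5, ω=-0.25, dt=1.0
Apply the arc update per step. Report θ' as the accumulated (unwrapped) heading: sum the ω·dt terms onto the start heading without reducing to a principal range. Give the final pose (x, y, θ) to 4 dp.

(-1.7567, -0.2462, 6.3916)

step 1: θ'=2.6416 (R=6.0000) → pose (-1.1234, 2.2655, 2.6416)
step 2: θ'=5.1416 (R=1.4000) → pose (-3.0677, 0.4543, 5.1416)
step 3: θ'=6.6416 (R=1.0000) → pose (-1.8076, -0.0660, 6.6416)
step 4: θ'=6.6416 (straight) → pose (-3.2123, -0.5922, 6.6416)
step 5: θ'=6.3916 (R=-6.0000) → pose (-1.7567, -0.2462, 6.3916)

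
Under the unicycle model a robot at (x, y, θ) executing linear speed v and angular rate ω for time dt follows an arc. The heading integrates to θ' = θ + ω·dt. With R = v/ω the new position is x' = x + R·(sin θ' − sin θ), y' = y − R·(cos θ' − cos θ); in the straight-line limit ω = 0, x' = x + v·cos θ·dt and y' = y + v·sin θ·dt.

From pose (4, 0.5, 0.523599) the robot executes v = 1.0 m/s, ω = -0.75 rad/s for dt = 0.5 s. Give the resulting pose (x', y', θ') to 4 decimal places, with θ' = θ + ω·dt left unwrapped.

(4.4693, 0.6639, 0.1486)

θ' = 0.5236 + -0.75·0.5 = 0.1486
R = v/ω = 1.0/-0.75 = -1.3333
x' = 4 + -1.3333·(sin 0.1486 − sin 0.5236) = 4.4693
y' = 0.5 − -1.3333·(cos 0.1486 − cos 0.5236) = 0.6639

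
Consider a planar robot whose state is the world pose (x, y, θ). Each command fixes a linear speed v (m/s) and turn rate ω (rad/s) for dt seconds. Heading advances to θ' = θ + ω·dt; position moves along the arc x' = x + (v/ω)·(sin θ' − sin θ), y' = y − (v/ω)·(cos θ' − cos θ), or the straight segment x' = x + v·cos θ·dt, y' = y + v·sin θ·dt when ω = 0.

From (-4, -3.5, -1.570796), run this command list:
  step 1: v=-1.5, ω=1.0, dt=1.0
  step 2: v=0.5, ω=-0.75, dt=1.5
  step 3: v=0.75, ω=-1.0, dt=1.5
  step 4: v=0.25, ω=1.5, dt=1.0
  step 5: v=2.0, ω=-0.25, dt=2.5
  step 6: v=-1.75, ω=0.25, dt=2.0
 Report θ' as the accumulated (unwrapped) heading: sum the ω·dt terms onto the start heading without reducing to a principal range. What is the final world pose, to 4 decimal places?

step 1: θ'=-0.5708 (R=-1.5000) → pose (-4.6895, -2.2378, -0.5708)
step 2: θ'=-1.6958 (R=-0.6667) → pose (-4.3883, -2.8819, -1.6958)
step 3: θ'=-3.1958 (R=-0.7500) → pose (-5.1731, -3.5373, -3.1958)
step 4: θ'=-1.6958 (R=0.1667) → pose (-5.3475, -3.6829, -1.6958)
step 5: θ'=-2.3208 (R=-8.0000) → pose (-7.4315, -8.1386, -2.3208)
step 6: θ'=-1.8208 (R=-7.0000) → pose (-5.7710, -5.0990, -1.8208)

(-5.7710, -5.0990, -1.8208)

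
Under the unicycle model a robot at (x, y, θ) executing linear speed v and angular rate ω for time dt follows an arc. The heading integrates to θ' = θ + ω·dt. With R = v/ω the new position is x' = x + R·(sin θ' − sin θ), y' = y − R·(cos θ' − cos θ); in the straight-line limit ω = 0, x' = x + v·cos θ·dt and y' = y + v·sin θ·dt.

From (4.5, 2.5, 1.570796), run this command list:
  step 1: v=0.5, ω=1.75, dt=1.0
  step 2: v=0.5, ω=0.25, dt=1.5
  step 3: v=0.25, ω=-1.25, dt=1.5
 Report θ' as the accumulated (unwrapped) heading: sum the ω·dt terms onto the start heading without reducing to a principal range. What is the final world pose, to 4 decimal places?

step 1: θ'=3.3208 (R=0.2857) → pose (4.1634, 2.7811, 3.3208)
step 2: θ'=3.6958 (R=2.0000) → pose (3.4673, 2.5138, 3.6958)
step 3: θ'=1.8208 (R=-0.2000) → pose (3.1683, 2.6344, 1.8208)

(3.1683, 2.6344, 1.8208)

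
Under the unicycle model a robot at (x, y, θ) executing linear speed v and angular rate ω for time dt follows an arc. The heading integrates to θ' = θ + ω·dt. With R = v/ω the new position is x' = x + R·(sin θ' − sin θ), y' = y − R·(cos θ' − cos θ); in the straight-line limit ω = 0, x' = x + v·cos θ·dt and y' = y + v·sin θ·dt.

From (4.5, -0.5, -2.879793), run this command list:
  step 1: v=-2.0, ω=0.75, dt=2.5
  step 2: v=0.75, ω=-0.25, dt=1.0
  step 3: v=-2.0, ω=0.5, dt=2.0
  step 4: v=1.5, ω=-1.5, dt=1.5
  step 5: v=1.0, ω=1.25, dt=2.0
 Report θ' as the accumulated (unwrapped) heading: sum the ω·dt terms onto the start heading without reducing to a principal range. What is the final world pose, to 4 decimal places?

(4.4006, 2.2422, -0.0048)

step 1: θ'=-1.0048 (R=-2.6667) → pose (6.0606, 3.5058, -1.0048)
step 2: θ'=-1.2548 (R=-3.0000) → pose (6.3799, 2.8294, -1.2548)
step 3: θ'=-0.2548 (R=-4.0000) → pose (3.5862, 5.4571, -0.2548)
step 4: θ'=-2.5048 (R=-1.0000) → pose (3.9287, 3.6854, -2.5048)
step 5: θ'=-0.0048 (R=0.8000) → pose (4.4006, 2.2422, -0.0048)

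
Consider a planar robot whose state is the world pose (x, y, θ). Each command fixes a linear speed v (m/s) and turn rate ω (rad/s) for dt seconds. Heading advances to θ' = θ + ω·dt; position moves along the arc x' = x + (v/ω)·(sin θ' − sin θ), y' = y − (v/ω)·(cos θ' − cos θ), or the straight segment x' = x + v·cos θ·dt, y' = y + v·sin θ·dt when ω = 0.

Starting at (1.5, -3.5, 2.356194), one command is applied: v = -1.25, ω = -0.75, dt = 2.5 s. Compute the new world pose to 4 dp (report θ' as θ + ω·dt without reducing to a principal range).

(1.0929, -6.1559, 0.4812)

θ' = 2.3562 + -0.75·2.5 = 0.4812
R = v/ω = -1.25/-0.75 = 1.6667
x' = 1.5 + 1.6667·(sin 0.4812 − sin 2.3562) = 1.0929
y' = -3.5 − 1.6667·(cos 0.4812 − cos 2.3562) = -6.1559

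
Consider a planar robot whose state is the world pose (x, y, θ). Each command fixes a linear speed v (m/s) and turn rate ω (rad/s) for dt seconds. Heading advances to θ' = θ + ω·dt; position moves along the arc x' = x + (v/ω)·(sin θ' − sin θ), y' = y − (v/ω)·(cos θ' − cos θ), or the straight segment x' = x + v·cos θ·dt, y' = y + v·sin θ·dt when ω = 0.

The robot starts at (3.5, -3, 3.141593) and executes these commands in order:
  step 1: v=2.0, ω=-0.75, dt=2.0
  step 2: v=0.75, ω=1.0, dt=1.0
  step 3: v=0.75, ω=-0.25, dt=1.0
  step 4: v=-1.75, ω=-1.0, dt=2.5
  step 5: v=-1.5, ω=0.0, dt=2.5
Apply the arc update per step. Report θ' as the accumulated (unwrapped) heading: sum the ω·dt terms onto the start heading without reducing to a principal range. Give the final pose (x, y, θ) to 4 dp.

step 1: θ'=1.6416 (R=-2.6667) → pose (0.8400, -0.5220, 1.6416)
step 2: θ'=2.6416 (R=0.7500) → pose (0.4515, 0.0832, 2.6416)
step 3: θ'=2.3916 (R=-3.0000) → pose (-0.1552, 0.5208, 2.3916)
step 4: θ'=-0.1084 (R=1.7500) → pose (-1.5374, -2.4993, -0.1084)
step 5: θ'=-0.1084 (straight) → pose (-5.2654, -2.0936, -0.1084)

(-5.2654, -2.0936, -0.1084)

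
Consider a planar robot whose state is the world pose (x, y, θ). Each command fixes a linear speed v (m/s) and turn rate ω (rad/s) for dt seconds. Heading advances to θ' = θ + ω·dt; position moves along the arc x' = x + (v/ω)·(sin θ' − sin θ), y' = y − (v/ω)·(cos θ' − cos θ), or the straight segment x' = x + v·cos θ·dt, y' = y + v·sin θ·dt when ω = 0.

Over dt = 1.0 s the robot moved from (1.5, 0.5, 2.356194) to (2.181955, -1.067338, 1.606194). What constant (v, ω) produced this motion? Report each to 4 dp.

Δθ = 1.606194 − 2.356194 = -0.750000
ω = Δθ/dt = -0.750000/1.0 = -0.7500
R = −Δy/(cos θ' − cos θ) = 2.3333
v = R·ω = 2.3333·-0.7500 = -1.7500

v = -1.7500, ω = -0.7500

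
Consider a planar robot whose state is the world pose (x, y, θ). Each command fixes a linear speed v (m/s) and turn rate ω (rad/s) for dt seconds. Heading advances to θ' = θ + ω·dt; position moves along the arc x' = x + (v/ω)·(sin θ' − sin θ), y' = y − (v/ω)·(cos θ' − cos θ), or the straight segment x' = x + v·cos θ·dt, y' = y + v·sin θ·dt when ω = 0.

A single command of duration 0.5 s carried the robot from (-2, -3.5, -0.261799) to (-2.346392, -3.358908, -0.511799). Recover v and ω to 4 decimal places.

Δθ = -0.511799 − -0.261799 = -0.250000
ω = Δθ/dt = -0.250000/0.5 = -0.5000
R = Δx/(sin θ' − sin θ) = 1.5000
v = R·ω = 1.5000·-0.5000 = -0.7500

v = -0.7500, ω = -0.5000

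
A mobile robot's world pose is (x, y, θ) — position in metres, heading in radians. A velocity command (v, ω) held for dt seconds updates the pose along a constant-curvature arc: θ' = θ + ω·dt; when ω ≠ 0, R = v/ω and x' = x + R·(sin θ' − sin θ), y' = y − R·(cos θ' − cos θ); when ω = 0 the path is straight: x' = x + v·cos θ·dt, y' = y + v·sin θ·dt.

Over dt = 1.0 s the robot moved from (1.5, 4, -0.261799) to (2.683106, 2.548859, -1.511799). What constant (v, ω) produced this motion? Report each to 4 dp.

v = 2.0000, ω = -1.2500

Δθ = -1.511799 − -0.261799 = -1.250000
ω = Δθ/dt = -1.250000/1.0 = -1.2500
R = −Δy/(cos θ' − cos θ) = -1.6000
v = R·ω = -1.6000·-1.2500 = 2.0000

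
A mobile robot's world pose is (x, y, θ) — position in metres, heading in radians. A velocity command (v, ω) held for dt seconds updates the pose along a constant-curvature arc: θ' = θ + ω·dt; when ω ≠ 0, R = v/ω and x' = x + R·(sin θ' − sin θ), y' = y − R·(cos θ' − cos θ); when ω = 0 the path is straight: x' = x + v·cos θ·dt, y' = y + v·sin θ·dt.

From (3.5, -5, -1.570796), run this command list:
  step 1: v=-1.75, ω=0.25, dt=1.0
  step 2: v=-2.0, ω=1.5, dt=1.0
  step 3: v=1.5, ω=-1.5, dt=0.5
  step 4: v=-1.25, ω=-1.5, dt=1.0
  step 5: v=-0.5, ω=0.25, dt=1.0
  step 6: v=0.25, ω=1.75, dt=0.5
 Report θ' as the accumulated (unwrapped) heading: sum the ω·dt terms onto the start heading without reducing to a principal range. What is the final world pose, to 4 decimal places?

(2.3955, -0.9827, -0.9458)

step 1: θ'=-1.3208 (R=-7.0000) → pose (3.2824, -3.2682, -1.3208)
step 2: θ'=0.1792 (R=-1.3333) → pose (1.7528, -2.2861, 0.1792)
step 3: θ'=-0.5708 (R=-1.0000) → pose (2.4714, -2.4286, -0.5708)
step 4: θ'=-2.0708 (R=0.8333) → pose (2.1903, -1.3278, -2.0708)
step 5: θ'=-1.8208 (R=-2.0000) → pose (2.3730, -0.8638, -1.8208)
step 6: θ'=-0.9458 (R=0.1429) → pose (2.3955, -0.9827, -0.9458)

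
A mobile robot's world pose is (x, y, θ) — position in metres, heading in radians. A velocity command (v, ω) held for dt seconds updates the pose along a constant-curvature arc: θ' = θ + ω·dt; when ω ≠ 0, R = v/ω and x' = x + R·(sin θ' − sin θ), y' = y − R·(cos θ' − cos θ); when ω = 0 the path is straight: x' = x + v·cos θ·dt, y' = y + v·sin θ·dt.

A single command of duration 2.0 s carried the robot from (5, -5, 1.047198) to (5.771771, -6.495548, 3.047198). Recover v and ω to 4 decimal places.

Δθ = 3.047198 − 1.047198 = 2.000000
ω = Δθ/dt = 2.000000/2.0 = 1.0000
R = −Δy/(cos θ' − cos θ) = -1.0000
v = R·ω = -1.0000·1.0000 = -1.0000

v = -1.0000, ω = 1.0000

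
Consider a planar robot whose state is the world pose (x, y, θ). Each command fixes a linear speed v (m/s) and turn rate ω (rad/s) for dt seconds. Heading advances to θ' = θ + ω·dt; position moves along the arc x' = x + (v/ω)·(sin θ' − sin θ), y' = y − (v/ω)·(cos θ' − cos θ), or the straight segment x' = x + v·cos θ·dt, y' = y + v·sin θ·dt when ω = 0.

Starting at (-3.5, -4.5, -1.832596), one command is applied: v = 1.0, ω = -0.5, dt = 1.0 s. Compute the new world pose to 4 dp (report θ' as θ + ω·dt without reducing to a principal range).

θ' = -1.8326 + -0.5·1.0 = -2.3326
R = v/ω = 1.0/-0.5 = -2.0000
x' = -3.5 + -2.0000·(sin -2.3326 − sin -1.8326) = -3.9847
y' = -4.5 − -2.0000·(cos -2.3326 − cos -1.8326) = -5.3628

(-3.9847, -5.3628, -2.3326)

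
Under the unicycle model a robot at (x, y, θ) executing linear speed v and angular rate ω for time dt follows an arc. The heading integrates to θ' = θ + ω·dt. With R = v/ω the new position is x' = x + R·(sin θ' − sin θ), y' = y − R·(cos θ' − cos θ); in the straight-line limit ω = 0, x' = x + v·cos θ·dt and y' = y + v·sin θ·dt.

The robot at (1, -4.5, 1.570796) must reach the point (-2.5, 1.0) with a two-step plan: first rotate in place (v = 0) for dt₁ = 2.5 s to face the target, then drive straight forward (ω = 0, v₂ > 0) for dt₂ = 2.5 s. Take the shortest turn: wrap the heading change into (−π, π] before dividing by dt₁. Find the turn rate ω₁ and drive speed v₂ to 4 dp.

heading to target = atan2(1−-4.5, -2.5−1) = 2.1375
Δθ = wrap(2.1375 − 1.5708) = 0.5667; ω₁ = Δθ/dt₁ = 0.2267
distance = √((-2.5−1)² + (1−-4.5)²) = 6.5192; v₂ = distance/dt₂ = 2.6077

ω₁ = 0.2267, v₂ = 2.6077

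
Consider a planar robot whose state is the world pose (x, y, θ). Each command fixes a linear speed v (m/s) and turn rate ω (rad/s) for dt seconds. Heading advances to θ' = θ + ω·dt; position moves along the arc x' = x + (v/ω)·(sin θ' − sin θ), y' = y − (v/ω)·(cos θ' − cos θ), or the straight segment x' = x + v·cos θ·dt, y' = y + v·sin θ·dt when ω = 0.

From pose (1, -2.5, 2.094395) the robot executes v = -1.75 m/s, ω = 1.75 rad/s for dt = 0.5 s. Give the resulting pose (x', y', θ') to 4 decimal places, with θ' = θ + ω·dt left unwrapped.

(1.6947, -2.9852, 2.9694)

θ' = 2.0944 + 1.75·0.5 = 2.9694
R = v/ω = -1.75/1.75 = -1.0000
x' = 1 + -1.0000·(sin 2.9694 − sin 2.0944) = 1.6947
y' = -2.5 − -1.0000·(cos 2.9694 − cos 2.0944) = -2.9852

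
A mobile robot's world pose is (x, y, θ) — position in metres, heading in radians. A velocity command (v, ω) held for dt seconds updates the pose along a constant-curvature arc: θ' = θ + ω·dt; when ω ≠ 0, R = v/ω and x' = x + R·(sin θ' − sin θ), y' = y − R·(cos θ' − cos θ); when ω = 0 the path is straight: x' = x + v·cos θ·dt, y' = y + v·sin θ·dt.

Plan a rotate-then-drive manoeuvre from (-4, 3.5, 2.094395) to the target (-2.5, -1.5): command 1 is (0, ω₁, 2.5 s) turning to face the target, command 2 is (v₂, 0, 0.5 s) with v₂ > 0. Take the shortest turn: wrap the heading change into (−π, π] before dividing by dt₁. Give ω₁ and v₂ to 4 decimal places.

ω₁ = 1.1638, v₂ = 10.4403

heading to target = atan2(-1.5−3.5, -2.5−-4) = -1.2793
Δθ = wrap(-1.2793 − 2.0944) = 2.9095; ω₁ = Δθ/dt₁ = 1.1638
distance = √((-2.5−-4)² + (-1.5−3.5)²) = 5.2202; v₂ = distance/dt₂ = 10.4403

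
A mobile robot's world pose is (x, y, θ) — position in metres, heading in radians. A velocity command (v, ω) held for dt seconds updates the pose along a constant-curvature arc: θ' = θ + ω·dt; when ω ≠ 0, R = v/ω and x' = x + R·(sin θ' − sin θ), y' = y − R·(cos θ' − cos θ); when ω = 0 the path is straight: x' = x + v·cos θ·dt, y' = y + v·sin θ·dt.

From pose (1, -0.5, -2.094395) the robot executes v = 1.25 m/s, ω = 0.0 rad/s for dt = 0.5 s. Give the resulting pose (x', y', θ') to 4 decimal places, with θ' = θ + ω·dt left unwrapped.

θ' = -2.0944 + 0.0·0.5 = -2.0944
ω = 0 → straight: x' = 1 + 1.25·cos(-2.0944)·0.5 = 0.6875
y' = -0.5 + 1.25·sin(-2.0944)·0.5 = -1.0413

(0.6875, -1.0413, -2.0944)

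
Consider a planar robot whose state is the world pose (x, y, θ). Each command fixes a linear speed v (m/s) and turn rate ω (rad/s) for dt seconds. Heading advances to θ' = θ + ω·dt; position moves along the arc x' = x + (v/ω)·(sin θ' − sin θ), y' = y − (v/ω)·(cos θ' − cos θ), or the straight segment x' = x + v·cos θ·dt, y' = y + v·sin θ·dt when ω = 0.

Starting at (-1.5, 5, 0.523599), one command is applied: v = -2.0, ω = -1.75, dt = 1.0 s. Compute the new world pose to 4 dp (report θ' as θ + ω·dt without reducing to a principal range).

(-3.1472, 5.6039, -1.2264)

θ' = 0.5236 + -1.75·1.0 = -1.2264
R = v/ω = -2.0/-1.75 = 1.1429
x' = -1.5 + 1.1429·(sin -1.2264 − sin 0.5236) = -3.1472
y' = 5 − 1.1429·(cos -1.2264 − cos 0.5236) = 5.6039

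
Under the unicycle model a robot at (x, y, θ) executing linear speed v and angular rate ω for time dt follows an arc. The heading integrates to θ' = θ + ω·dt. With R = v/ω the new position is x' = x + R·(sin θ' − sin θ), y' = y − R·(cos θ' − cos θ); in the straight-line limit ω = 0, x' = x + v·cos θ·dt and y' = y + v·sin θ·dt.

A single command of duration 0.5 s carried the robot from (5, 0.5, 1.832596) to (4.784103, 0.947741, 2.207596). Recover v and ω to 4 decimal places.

Δθ = 2.207596 − 1.832596 = 0.375000
ω = Δθ/dt = 0.375000/0.5 = 0.7500
R = −Δy/(cos θ' − cos θ) = 1.3333
v = R·ω = 1.3333·0.7500 = 1.0000

v = 1.0000, ω = 0.7500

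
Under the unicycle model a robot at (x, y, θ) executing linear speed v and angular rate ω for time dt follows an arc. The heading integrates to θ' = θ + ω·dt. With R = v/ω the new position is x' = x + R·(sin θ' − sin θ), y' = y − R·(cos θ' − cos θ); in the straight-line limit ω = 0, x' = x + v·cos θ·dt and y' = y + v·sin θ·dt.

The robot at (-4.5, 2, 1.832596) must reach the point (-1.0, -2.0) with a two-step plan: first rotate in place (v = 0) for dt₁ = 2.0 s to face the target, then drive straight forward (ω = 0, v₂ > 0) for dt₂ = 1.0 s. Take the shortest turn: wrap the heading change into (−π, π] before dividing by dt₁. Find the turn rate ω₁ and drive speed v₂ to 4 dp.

ω₁ = -1.3423, v₂ = 5.3151

heading to target = atan2(-2−2, -1−-4.5) = -0.8520
Δθ = wrap(-0.8520 − 1.8326) = -2.6846; ω₁ = Δθ/dt₁ = -1.3423
distance = √((-1−-4.5)² + (-2−2)²) = 5.3151; v₂ = distance/dt₂ = 5.3151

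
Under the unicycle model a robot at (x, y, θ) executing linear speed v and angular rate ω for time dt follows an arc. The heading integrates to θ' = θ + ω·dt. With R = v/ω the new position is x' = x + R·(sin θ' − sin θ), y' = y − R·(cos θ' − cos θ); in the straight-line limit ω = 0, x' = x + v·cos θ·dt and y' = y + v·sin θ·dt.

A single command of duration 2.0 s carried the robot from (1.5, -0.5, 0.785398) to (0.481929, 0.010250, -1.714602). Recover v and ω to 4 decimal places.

Δθ = -1.714602 − 0.785398 = -2.500000
ω = Δθ/dt = -2.500000/2.0 = -1.2500
R = Δx/(sin θ' − sin θ) = 0.6000
v = R·ω = 0.6000·-1.2500 = -0.7500

v = -0.7500, ω = -1.2500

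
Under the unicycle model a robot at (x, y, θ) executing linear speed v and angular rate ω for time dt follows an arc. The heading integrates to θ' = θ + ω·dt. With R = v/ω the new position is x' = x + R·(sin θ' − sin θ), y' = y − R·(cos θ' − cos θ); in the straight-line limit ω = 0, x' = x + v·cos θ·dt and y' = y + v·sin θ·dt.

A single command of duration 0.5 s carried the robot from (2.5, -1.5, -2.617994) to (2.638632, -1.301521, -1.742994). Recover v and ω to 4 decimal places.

Δθ = -1.742994 − -2.617994 = 0.875000
ω = Δθ/dt = 0.875000/0.5 = 1.7500
R = −Δy/(cos θ' − cos θ) = -0.2857
v = R·ω = -0.2857·1.7500 = -0.5000

v = -0.5000, ω = 1.7500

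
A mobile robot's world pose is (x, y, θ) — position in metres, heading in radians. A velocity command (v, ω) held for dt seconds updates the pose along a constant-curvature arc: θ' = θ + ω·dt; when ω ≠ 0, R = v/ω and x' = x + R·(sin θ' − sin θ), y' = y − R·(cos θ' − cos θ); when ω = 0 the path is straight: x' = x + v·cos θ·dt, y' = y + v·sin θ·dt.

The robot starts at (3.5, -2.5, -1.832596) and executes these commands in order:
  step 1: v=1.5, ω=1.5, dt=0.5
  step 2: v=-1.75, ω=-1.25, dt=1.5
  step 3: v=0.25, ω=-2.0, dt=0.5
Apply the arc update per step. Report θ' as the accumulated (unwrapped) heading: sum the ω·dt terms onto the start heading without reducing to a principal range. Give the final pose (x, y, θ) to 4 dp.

step 1: θ'=-1.0826 (R=1.0000) → pose (3.5827, -3.2279, -1.0826)
step 2: θ'=-2.9576 (R=1.4000) → pose (4.5631, -1.1948, -2.9576)
step 3: θ'=-3.9576 (R=-0.1250) → pose (4.4491, -1.1576, -3.9576)

(4.4491, -1.1576, -3.9576)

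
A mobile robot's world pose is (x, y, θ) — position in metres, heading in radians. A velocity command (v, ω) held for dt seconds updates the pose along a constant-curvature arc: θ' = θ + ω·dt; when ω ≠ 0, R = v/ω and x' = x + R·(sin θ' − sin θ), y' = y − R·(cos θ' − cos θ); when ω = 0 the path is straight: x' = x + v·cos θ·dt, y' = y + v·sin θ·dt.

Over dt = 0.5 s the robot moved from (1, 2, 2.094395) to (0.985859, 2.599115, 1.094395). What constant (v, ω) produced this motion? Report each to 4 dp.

Δθ = 1.094395 − 2.094395 = -1.000000
ω = Δθ/dt = -1.000000/0.5 = -2.0000
R = −Δy/(cos θ' − cos θ) = -0.6250
v = R·ω = -0.6250·-2.0000 = 1.2500

v = 1.2500, ω = -2.0000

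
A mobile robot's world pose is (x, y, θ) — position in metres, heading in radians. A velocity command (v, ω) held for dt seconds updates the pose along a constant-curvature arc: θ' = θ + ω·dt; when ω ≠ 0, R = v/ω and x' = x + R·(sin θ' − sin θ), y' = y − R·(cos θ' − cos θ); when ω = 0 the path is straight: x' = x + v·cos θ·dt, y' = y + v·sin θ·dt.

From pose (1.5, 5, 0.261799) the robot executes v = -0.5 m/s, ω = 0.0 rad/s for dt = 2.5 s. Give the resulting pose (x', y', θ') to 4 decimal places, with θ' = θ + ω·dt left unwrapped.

(0.2926, 4.6765, 0.2618)

θ' = 0.2618 + 0.0·2.5 = 0.2618
ω = 0 → straight: x' = 1.5 + -0.5·cos(0.2618)·2.5 = 0.2926
y' = 5 + -0.5·sin(0.2618)·2.5 = 4.6765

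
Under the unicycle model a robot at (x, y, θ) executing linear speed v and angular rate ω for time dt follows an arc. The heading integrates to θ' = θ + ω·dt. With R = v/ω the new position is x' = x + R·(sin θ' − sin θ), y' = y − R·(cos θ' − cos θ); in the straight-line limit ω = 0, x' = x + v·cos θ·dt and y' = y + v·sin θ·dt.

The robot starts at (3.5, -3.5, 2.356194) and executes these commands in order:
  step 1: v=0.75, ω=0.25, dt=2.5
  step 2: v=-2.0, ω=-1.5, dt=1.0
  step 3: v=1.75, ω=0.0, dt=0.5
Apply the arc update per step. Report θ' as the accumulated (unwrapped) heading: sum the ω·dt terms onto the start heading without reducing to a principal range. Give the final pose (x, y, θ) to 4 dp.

(3.0511, -3.2239, 1.4812)

step 1: θ'=2.9812 (R=3.0000) → pose (1.8578, -2.6598, 2.9812)
step 2: θ'=1.4812 (R=1.3333) → pose (2.9728, -4.0954, 1.4812)
step 3: θ'=1.4812 (straight) → pose (3.0511, -3.2239, 1.4812)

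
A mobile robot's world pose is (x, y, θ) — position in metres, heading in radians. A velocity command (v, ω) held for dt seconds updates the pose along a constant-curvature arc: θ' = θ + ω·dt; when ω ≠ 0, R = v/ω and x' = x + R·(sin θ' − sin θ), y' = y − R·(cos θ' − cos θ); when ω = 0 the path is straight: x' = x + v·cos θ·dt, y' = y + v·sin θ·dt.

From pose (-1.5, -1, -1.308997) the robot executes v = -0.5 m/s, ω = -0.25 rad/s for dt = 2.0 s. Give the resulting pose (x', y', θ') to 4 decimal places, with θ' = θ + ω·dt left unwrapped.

(-1.5117, -0.0105, -1.8090)

θ' = -1.3090 + -0.25·2.0 = -1.8090
R = v/ω = -0.5/-0.25 = 2.0000
x' = -1.5 + 2.0000·(sin -1.8090 − sin -1.3090) = -1.5117
y' = -1 − 2.0000·(cos -1.8090 − cos -1.3090) = -0.0105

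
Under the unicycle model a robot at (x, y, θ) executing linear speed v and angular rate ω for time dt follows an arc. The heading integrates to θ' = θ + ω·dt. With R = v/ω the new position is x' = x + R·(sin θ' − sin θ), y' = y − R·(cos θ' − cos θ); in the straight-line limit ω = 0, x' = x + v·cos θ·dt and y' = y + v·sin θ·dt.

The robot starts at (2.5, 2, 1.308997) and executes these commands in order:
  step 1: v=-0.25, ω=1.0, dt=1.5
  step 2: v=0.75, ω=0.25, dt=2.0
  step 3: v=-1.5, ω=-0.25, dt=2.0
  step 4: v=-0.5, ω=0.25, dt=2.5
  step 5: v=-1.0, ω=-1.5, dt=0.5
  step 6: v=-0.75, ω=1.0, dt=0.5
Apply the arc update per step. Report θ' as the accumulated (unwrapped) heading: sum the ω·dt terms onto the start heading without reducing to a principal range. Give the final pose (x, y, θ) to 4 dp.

(6.2186, 1.4350, 3.1840)

step 1: θ'=2.8090 (R=-0.2500) → pose (2.6599, 1.6990, 2.8090)
step 2: θ'=3.3090 (R=3.0000) → pose (1.1805, 1.8215, 3.3090)
step 3: θ'=2.8090 (R=6.0000) → pose (4.1392, 1.5765, 2.8090)
step 4: θ'=3.4340 (R=-2.0000) → pose (5.3687, 1.5518, 3.4340)
step 5: θ'=2.6840 (R=0.6667) → pose (5.8554, 1.5115, 2.6840)
step 6: θ'=3.1840 (R=-0.7500) → pose (6.2186, 1.4350, 3.1840)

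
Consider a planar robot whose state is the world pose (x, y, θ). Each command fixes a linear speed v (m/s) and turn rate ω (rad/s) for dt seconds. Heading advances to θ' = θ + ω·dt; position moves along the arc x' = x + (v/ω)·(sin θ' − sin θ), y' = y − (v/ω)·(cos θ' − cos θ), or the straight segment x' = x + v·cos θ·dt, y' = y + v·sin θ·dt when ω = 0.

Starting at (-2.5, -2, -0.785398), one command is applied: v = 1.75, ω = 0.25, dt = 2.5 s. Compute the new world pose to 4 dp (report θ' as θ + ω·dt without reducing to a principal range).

θ' = -0.7854 + 0.25·2.5 = -0.1604
R = v/ω = 1.75/0.25 = 7.0000
x' = -2.5 + 7.0000·(sin -0.1604 − sin -0.7854) = 1.3318
y' = -2 − 7.0000·(cos -0.1604 − cos -0.7854) = -3.9604

(1.3318, -3.9604, -0.1604)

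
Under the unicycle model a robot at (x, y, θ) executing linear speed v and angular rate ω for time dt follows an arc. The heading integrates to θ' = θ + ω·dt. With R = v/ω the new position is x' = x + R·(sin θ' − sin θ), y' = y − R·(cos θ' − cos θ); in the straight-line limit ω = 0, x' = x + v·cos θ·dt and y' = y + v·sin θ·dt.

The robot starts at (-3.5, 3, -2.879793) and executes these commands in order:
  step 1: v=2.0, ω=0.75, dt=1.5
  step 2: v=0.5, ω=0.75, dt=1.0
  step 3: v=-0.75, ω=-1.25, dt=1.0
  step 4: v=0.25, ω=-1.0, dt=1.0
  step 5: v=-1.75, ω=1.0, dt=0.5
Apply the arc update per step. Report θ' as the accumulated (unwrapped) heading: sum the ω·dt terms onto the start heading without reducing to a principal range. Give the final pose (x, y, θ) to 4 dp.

step 1: θ'=-1.7548 (R=2.6667) → pose (-5.4315, 0.9121, -1.7548)
step 2: θ'=-1.0048 (R=0.6667) → pose (-5.3388, 0.4326, -1.0048)
step 3: θ'=-2.2548 (R=0.6000) → pose (-5.2974, 1.1335, -2.2548)
step 4: θ'=-3.2548 (R=-0.2500) → pose (-5.5194, 1.0431, -3.2548)
step 5: θ'=-2.7548 (R=-1.7500) → pose (-4.6615, 1.1612, -2.7548)

(-4.6615, 1.1612, -2.7548)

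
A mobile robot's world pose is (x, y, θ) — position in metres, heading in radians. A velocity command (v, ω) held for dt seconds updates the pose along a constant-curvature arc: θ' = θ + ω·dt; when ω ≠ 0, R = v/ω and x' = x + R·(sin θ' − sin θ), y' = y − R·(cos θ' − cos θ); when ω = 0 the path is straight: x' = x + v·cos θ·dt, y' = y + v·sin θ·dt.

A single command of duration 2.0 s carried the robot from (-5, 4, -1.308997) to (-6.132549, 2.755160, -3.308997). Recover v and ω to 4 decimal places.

v = 1.0000, ω = -1.0000

Δθ = -3.308997 − -1.308997 = -2.000000
ω = Δθ/dt = -2.000000/2.0 = -1.0000
R = −Δy/(cos θ' − cos θ) = -1.0000
v = R·ω = -1.0000·-1.0000 = 1.0000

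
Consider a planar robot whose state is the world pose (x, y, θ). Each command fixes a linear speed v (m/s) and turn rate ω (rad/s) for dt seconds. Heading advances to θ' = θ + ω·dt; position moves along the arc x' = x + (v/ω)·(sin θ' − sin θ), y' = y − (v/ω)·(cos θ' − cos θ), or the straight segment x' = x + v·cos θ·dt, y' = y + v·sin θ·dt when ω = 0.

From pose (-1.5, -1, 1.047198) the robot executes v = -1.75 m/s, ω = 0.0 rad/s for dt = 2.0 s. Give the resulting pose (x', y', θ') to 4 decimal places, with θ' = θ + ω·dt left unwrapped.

(-3.2500, -4.0311, 1.0472)

θ' = 1.0472 + 0.0·2.0 = 1.0472
ω = 0 → straight: x' = -1.5 + -1.75·cos(1.0472)·2.0 = -3.2500
y' = -1 + -1.75·sin(1.0472)·2.0 = -4.0311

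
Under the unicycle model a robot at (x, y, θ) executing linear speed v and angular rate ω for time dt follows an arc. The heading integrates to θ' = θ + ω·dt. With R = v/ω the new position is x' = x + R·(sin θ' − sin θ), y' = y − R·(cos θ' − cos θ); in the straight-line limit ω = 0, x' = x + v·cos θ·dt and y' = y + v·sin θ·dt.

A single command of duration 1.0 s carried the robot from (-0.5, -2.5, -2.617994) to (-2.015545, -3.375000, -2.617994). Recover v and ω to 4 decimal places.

v = 1.7500, ω = 0.0000

Δθ = -2.617994 − -2.617994 = 0.000000
ω = Δθ/dt = 0.000000/1.0 = 0.0000
ω = 0 → v = (Δx·cos θ + Δy·sin θ)/dt = 1.7500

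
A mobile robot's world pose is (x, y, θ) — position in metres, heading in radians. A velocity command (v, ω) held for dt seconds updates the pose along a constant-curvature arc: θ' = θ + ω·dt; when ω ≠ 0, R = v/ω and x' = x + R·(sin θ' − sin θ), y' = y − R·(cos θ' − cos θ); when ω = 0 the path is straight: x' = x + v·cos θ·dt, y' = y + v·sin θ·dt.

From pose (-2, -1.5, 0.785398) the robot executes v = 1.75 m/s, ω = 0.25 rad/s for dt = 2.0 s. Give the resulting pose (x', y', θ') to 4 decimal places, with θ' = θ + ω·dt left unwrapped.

(-0.2329, 1.4790, 1.2854)

θ' = 0.7854 + 0.25·2.0 = 1.2854
R = v/ω = 1.75/0.25 = 7.0000
x' = -2 + 7.0000·(sin 1.2854 − sin 0.7854) = -0.2329
y' = -1.5 − 7.0000·(cos 1.2854 − cos 0.7854) = 1.4790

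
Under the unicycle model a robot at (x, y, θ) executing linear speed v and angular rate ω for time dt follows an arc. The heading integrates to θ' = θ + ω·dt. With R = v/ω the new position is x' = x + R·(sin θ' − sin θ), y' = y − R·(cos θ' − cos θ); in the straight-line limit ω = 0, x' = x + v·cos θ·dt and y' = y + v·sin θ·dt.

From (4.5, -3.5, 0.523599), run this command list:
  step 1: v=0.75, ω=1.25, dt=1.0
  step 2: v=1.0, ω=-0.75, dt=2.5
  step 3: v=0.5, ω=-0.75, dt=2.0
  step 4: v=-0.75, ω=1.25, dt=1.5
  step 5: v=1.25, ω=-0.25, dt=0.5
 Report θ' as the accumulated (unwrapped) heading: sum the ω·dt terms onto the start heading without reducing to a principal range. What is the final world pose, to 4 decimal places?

step 1: θ'=1.7736 (R=0.6000) → pose (4.7877, -2.8595, 1.7736)
step 2: θ'=-0.1014 (R=-1.3333) → pose (6.2287, -1.2645, -0.1014)
step 3: θ'=-1.6014 (R=-0.6667) → pose (6.8276, -1.9481, -1.6014)
step 4: θ'=0.2736 (R=-0.6000) → pose (6.0657, -1.3521, 0.2736)
step 5: θ'=0.1486 (R=-5.0000) → pose (6.6764, -1.2212, 0.1486)

(6.6764, -1.2212, 0.1486)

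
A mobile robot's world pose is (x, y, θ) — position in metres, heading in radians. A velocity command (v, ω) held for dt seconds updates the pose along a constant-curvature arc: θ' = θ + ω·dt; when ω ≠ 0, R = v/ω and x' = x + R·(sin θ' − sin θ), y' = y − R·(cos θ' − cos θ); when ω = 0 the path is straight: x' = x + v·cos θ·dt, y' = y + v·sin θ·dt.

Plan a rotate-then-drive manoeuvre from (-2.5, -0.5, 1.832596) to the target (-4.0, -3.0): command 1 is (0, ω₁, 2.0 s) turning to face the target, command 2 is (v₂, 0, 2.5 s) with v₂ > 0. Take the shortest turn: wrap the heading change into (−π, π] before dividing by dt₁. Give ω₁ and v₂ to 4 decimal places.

heading to target = atan2(-3−-0.5, -4−-2.5) = -2.1112
Δθ = wrap(-2.1112 − 1.8326) = 2.3394; ω₁ = Δθ/dt₁ = 1.1697
distance = √((-4−-2.5)² + (-3−-0.5)²) = 2.9155; v₂ = distance/dt₂ = 1.1662

ω₁ = 1.1697, v₂ = 1.1662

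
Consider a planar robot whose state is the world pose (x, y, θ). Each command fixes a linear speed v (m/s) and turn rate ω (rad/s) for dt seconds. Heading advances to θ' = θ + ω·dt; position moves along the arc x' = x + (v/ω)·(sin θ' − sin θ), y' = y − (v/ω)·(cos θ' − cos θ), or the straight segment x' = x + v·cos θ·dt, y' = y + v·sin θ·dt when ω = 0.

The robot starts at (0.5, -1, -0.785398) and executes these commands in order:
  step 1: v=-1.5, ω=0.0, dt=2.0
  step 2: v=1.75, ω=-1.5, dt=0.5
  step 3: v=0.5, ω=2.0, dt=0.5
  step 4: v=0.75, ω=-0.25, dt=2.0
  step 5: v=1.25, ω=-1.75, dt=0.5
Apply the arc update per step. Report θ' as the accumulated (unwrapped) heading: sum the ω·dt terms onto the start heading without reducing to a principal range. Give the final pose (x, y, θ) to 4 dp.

(-0.0492, -1.5205, -1.9104)

step 1: θ'=-0.7854 (straight) → pose (-1.6213, 1.1213, -0.7854)
step 2: θ'=-1.5354 (R=-1.1667) → pose (-1.2803, 0.3377, -1.5354)
step 3: θ'=-0.5354 (R=0.2500) → pose (-1.1580, 0.1315, -0.5354)
step 4: θ'=-1.0354 (R=-3.0000) → pose (-0.1084, -0.9182, -1.0354)
step 5: θ'=-1.9104 (R=-0.7143) → pose (-0.0492, -1.5205, -1.9104)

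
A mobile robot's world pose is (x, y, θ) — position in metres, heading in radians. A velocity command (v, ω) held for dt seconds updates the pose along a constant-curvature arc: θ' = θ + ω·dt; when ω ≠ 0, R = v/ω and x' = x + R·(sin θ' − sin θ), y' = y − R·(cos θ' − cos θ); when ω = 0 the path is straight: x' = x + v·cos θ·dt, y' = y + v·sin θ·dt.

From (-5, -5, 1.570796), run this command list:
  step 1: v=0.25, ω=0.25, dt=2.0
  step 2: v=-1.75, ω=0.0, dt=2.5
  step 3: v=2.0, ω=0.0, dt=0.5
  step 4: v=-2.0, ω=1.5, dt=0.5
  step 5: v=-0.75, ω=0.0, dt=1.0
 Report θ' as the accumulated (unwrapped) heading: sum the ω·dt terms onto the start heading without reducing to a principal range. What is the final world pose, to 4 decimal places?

(-2.0429, -8.3450, 2.8208)

step 1: θ'=2.0708 (R=1.0000) → pose (-5.1224, -4.5206, 2.0708)
step 2: θ'=2.0708 (straight) → pose (-3.0249, -8.3600, 2.0708)
step 3: θ'=2.0708 (straight) → pose (-3.5044, -7.4824, 2.0708)
step 4: θ'=2.8208 (R=-1.3333) → pose (-2.7547, -8.1085, 2.8208)
step 5: θ'=2.8208 (straight) → pose (-2.0429, -8.3450, 2.8208)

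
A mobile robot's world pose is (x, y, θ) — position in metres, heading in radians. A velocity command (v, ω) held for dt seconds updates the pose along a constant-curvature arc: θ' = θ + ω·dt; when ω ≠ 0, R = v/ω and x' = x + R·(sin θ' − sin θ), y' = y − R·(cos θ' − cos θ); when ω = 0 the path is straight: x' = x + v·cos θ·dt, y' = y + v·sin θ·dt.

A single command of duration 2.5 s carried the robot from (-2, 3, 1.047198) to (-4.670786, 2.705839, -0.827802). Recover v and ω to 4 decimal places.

Δθ = -0.827802 − 1.047198 = -1.875000
ω = Δθ/dt = -1.875000/2.5 = -0.7500
R = Δx/(sin θ' − sin θ) = 1.6667
v = R·ω = 1.6667·-0.7500 = -1.2500

v = -1.2500, ω = -0.7500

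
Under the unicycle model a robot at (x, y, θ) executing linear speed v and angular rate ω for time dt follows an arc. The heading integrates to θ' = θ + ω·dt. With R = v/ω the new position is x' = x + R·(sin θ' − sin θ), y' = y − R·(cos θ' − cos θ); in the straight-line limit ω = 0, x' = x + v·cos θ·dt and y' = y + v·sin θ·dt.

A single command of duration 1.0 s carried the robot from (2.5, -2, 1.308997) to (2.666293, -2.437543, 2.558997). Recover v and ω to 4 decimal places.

v = -0.5000, ω = 1.2500

Δθ = 2.558997 − 1.308997 = 1.250000
ω = Δθ/dt = 1.250000/1.0 = 1.2500
R = −Δy/(cos θ' − cos θ) = -0.4000
v = R·ω = -0.4000·1.2500 = -0.5000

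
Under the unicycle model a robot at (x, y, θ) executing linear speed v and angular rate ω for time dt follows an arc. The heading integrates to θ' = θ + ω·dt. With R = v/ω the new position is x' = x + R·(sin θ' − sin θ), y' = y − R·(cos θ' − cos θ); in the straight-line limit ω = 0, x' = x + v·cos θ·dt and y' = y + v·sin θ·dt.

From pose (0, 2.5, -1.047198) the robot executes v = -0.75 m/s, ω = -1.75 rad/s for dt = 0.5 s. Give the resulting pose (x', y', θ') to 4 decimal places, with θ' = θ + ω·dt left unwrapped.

θ' = -1.0472 + -1.75·0.5 = -1.9222
R = v/ω = -0.75/-1.75 = 0.4286
x' = 0 + 0.4286·(sin -1.9222 − sin -1.0472) = -0.0312
y' = 2.5 − 0.4286·(cos -1.9222 − cos -1.0472) = 2.8618

(-0.0312, 2.8618, -1.9222)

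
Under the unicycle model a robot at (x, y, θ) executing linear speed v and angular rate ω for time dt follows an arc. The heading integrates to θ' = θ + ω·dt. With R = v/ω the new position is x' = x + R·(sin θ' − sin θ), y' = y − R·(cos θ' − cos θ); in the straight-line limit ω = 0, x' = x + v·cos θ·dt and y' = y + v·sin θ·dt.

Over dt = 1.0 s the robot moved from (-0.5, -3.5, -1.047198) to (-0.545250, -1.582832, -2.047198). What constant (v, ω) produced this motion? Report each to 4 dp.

Δθ = -2.047198 − -1.047198 = -1.000000
ω = Δθ/dt = -1.000000/1.0 = -1.0000
R = −Δy/(cos θ' − cos θ) = 2.0000
v = R·ω = 2.0000·-1.0000 = -2.0000

v = -2.0000, ω = -1.0000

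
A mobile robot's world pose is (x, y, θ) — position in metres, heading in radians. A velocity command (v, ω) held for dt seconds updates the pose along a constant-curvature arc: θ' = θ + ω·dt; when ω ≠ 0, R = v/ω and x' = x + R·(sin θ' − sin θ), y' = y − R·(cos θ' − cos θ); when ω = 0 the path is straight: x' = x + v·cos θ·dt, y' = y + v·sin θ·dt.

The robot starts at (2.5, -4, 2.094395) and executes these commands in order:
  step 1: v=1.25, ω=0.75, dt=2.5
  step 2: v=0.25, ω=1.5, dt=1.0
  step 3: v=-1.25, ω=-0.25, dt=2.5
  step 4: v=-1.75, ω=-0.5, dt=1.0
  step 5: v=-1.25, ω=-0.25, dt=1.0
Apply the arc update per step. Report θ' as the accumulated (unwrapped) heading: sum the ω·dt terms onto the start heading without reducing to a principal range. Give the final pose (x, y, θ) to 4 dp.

step 1: θ'=3.9694 (R=1.6667) → pose (-0.1708, -3.7058, 3.9694)
step 2: θ'=5.4694 (R=0.1667) → pose (-0.1692, -3.9330, 5.4694)
step 3: θ'=4.8444 (R=5.0000) → pose (-1.4912, -1.1574, 4.8444)
step 4: θ'=4.3444 (R=3.5000) → pose (-1.2873, 0.5624, 4.3444)
step 5: θ'=4.0944 (R=5.0000) → pose (-0.6973, 1.6606, 4.0944)

(-0.6973, 1.6606, 4.0944)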